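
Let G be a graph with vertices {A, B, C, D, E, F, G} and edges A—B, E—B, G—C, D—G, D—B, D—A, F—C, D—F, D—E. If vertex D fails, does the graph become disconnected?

Deleting D raises the number of components from 1 to 2, so D is a cut vertex.

Yes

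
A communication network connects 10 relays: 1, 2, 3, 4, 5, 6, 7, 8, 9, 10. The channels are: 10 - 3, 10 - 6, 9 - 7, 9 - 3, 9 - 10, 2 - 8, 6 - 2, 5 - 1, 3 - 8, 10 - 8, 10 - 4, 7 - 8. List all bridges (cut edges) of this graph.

1-5, 10-4

The edges on the cycle 10-6-2-8-10 are not bridges since each lies on that cycle.
But removing 5 - 1 disconnects 5 from 1; removing 4 - 10 disconnects 4 from 10 — these are bridges.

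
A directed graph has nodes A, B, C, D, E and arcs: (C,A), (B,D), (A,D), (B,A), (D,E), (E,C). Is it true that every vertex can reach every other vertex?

There is no directed path from A to B, so the graph is not strongly connected.

No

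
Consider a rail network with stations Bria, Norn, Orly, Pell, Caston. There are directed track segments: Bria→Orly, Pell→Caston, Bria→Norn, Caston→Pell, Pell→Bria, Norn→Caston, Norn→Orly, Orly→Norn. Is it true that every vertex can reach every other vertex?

From Bria we can reach every vertex (Bria, Norn, Orly, Pell, Caston), and every vertex can reach Bria (Bria, Norn, Orly, Pell, Caston). So the whole graph is one strongly connected component.

Yes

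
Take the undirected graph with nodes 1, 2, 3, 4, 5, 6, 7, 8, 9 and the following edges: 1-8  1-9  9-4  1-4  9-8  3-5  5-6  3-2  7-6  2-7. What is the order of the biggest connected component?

Starting from 1 we can reach 1, 4, 8, 9. That is one component of size 4.
Starting from 2 we can reach 2, 3, 5, 6, 7. That is one component of size 5.
The largest has 5 vertices.

5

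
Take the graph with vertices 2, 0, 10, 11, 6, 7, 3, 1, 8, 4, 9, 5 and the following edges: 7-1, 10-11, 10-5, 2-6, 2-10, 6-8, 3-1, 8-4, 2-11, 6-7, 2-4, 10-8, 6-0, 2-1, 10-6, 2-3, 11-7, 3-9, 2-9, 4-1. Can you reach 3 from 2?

Yes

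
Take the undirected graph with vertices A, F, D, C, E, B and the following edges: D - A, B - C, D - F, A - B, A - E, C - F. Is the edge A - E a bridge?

Removing A - E leaves no path between A and E: the component count goes from 1 to 2. So it is a bridge.

Yes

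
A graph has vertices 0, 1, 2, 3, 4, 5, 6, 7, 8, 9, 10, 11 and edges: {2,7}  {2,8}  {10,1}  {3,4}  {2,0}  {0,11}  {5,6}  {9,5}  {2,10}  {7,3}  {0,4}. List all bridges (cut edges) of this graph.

The edges on the cycle 2-7-3-4-0-2 are not bridges since each lies on that cycle.
But removing 0–11 disconnects 0 from 11; removing 9–5 disconnects 9 from 5; removing 2–8 disconnects 2 from 8; removing 10–1 disconnects 10 from 1 — these are bridges.
In total 6 edges are bridges.

0-11, 1-10, 10-2, 2-8, 5-6, 5-9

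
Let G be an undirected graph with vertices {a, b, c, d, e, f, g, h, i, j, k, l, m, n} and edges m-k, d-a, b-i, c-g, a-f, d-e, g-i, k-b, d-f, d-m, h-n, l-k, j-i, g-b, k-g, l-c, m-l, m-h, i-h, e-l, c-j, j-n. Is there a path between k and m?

Yes

From k we can reach a, b, c, d, e, f, g, h, i, j, k, l, m, n, which includes m.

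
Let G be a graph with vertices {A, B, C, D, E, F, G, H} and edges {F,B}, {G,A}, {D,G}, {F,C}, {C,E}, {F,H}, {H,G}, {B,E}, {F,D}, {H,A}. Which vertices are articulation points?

F

Removing F increases the component count from 1 to 2, so F is a cut vertex.
By contrast removing C leaves 1 component; it is not a cut vertex. No other vertex is a cut vertex either.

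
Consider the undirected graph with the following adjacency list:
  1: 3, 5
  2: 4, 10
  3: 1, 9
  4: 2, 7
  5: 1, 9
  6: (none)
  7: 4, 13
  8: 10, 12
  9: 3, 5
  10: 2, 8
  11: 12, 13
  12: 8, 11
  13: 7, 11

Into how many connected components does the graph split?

3

6 is isolated — a component by itself.
Starting from 1 we can reach 1, 3, 5, 9. That is one component of size 4.
Starting from 2 we can reach 2, 4, 7, 8, 10, 11, 12, 13. That is one component of size 8.
Total: 3 components.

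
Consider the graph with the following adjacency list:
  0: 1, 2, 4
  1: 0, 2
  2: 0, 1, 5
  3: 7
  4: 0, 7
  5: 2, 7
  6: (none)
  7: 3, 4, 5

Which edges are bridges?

3-7

The edges on the cycle 2-0-1-2 are not bridges since each lies on that cycle.
But removing 7-3 disconnects 7 from 3 — this is a bridge.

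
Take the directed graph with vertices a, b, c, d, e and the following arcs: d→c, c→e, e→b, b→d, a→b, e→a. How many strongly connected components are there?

1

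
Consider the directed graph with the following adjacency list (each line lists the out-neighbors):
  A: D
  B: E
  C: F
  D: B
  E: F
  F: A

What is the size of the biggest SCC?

{A, B, D, E, F} are all mutually reachable — one SCC of size 5.
{C} is an SCC by itself.
The largest has 5 vertices.

5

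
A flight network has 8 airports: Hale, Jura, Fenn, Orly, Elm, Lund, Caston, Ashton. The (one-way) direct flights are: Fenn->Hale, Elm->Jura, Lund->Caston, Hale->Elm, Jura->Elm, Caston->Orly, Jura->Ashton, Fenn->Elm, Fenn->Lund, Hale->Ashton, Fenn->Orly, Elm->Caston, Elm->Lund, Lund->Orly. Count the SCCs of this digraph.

7

{Elm, Jura} are all mutually reachable — one SCC of size 2.
{Ashton} is an SCC by itself.
{Caston} is an SCC by itself.
{Lund} is an SCC by itself.
{Orly} is an SCC by itself.
(and 2 more singleton SCCs)
That gives 7 strongly connected components.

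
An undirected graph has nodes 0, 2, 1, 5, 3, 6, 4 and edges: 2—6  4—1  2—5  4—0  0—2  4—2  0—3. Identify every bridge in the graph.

The edges on the cycle 4-0-2-4 are not bridges since each lies on that cycle.
But removing 2—6 disconnects 2 from 6; removing 0—3 disconnects 0 from 3; removing 2—5 disconnects 2 from 5; removing 4—1 disconnects 4 from 1 — these are bridges.

0-3, 1-4, 2-5, 2-6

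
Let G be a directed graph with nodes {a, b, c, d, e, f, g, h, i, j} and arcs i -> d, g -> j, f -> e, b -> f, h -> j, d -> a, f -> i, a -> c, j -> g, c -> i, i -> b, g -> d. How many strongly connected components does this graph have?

4

{a, b, c, d, f, i} are all mutually reachable — one SCC of size 6.
{g, j} are all mutually reachable — one SCC of size 2.
{h} is an SCC by itself.
{e} is an SCC by itself.
That gives 4 strongly connected components.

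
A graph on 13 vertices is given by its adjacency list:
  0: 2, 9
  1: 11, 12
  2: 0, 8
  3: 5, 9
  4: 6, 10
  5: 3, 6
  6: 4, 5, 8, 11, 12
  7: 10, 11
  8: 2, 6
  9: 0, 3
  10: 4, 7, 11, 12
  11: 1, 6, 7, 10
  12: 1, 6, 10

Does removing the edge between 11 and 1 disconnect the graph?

No

After removing 11-1, the path 11-6-12-1 still connects them, so the edge is not a bridge.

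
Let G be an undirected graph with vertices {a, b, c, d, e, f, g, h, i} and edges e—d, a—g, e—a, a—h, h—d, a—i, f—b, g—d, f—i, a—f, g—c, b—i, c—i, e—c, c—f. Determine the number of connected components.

Starting from a we can reach a, b, c, d, e, f, g, h, i. That is one component of size 9.
Total: 1 component.

1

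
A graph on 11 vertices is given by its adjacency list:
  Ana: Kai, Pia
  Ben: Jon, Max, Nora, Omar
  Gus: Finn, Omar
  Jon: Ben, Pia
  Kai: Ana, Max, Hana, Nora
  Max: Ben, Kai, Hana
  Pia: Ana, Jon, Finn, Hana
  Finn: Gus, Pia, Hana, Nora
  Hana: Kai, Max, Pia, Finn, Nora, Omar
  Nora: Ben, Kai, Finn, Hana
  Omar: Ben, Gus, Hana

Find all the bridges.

none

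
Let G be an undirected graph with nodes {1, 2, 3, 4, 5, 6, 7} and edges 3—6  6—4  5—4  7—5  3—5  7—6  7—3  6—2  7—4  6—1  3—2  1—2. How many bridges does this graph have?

0

The edges on the cycle 3-6-1-2-3 are not bridges since each lies on that cycle.
Every edge lies on some cycle, so there are no bridges.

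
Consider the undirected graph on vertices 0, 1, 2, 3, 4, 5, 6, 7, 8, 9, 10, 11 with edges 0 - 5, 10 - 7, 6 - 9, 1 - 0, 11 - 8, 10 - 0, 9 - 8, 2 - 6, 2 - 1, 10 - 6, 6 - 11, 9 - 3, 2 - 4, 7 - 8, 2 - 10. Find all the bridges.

0-5, 2-4, 3-9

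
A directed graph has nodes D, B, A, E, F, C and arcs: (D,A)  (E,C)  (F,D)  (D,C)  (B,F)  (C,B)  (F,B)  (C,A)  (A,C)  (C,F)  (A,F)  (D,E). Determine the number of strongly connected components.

{A, B, C, D, E, F} are all mutually reachable — one SCC of size 6.
That gives 1 strongly connected component.

1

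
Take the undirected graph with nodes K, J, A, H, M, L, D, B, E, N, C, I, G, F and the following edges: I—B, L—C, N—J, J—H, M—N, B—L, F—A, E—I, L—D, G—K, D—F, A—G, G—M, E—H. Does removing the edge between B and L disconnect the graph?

After removing B—L, the path B-I-E-H-J-N-M-G-A-F-D-L still connects them, so the edge is not a bridge.

No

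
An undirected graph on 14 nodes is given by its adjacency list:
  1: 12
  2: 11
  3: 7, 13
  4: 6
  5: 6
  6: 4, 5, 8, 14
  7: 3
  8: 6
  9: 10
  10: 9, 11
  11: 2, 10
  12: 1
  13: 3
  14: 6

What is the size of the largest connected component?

5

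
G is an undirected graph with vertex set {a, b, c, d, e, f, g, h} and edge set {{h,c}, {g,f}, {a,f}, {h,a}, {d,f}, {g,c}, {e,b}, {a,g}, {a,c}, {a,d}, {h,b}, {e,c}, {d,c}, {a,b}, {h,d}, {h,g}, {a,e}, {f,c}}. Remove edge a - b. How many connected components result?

a and b are still connected via a-h-b, so the component count stays at 1.

1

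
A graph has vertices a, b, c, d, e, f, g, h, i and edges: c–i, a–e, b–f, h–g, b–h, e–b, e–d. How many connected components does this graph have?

2

Starting from c we can reach c, i. That is one component of size 2.
Starting from a we can reach a, b, d, e, f, g, h. That is one component of size 7.
Total: 2 components.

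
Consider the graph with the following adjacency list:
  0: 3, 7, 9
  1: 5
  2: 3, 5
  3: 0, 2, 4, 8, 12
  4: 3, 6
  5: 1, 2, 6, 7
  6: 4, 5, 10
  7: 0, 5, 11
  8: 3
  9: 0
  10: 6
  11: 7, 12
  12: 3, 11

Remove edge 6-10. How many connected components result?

Before removal there is 1 component.
6-10 is a bridge — removing it separates 6's side from 10's side.
After removal: 2 components.

2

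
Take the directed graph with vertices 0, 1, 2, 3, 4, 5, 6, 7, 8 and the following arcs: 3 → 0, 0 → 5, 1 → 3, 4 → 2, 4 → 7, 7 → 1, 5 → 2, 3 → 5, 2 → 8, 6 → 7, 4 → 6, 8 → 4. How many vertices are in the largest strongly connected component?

9

{0, 1, 2, 3, 4, 5, 6, 7, 8} are all mutually reachable — one SCC of size 9.
The largest has 9 vertices.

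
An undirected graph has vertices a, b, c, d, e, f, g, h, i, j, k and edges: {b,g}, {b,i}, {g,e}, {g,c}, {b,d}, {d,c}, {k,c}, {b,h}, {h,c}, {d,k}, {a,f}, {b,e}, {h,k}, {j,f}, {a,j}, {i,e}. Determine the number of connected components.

2

Starting from a we can reach a, f, j. That is one component of size 3.
Starting from b we can reach b, c, d, e, g, h, i, k. That is one component of size 8.
Total: 2 components.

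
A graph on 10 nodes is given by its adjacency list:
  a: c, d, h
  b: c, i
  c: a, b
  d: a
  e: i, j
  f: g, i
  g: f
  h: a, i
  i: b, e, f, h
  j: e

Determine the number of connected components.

Starting from a we can reach a, b, c, d, e, f, g, h, i, j. That is one component of size 10.
Total: 1 component.

1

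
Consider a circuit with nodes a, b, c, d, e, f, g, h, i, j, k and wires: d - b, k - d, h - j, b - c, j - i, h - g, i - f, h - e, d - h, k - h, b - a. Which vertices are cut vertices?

b, d, h, i, j

Removing b increases the component count from 1 to 3, so b is a cut vertex.
Removing d increases the component count from 1 to 2, so d is a cut vertex.
Removing h increases the component count from 1 to 4, so h is a cut vertex.
Likewise i, j are cut vertices.
By contrast removing g leaves 1 component; it is not a cut vertex. No other vertex is a cut vertex either.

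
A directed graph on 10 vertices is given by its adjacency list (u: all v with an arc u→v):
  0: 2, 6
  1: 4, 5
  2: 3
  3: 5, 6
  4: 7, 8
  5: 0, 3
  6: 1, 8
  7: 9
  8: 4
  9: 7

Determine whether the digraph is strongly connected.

There is no directed path from 7 to 0, so the graph is not strongly connected.

No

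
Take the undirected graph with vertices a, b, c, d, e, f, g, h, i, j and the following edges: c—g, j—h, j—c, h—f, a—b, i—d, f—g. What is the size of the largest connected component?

5

e is isolated — a component by itself.
Starting from a we can reach a, b. That is one component of size 2.
Starting from d we can reach d, i. That is one component of size 2.
Starting from c we can reach c, f, g, h, j. That is one component of size 5.
The largest has 5 vertices.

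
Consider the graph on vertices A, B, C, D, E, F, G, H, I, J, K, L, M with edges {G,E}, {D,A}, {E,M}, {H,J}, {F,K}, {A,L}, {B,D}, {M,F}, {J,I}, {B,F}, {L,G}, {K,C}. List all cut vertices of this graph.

F, J, K

Removing F increases the component count from 2 to 3, so F is a cut vertex.
Removing J increases the component count from 2 to 3, so J is a cut vertex.
Removing K increases the component count from 2 to 3, so K is a cut vertex.
By contrast removing C leaves 2 components; it is not a cut vertex. No other vertex is a cut vertex either.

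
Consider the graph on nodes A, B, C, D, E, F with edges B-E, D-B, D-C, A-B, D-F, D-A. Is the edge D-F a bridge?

Removing D-F leaves no path between D and F: the component count goes from 1 to 2. So it is a bridge.

Yes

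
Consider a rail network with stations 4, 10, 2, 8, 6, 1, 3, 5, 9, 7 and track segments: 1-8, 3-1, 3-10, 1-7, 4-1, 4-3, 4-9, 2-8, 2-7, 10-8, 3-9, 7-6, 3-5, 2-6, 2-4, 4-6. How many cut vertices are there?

1

Removing 3 increases the component count from 1 to 2, so 3 is a cut vertex.
By contrast removing 6 leaves 1 component; it is not a cut vertex. No other vertex is a cut vertex either.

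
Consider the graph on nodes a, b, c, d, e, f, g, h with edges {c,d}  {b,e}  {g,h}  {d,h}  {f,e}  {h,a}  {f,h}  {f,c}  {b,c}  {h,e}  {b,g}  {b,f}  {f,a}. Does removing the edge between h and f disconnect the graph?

No

After removing h—f, the path h-a-f still connects them, so the edge is not a bridge.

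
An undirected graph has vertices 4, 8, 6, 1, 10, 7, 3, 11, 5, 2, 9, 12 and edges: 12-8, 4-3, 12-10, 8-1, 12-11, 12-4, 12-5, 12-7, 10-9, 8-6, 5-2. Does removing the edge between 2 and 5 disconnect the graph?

Removing 2-5 leaves no path between 2 and 5: the component count goes from 1 to 2. So it is a bridge.

Yes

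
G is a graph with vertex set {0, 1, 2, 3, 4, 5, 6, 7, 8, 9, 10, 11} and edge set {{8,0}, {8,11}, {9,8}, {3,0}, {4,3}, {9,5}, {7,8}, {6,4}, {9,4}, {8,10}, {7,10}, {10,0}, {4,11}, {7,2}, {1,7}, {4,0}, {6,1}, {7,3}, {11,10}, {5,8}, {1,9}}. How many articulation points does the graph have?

1

Removing 7 increases the component count from 1 to 2, so 7 is a cut vertex.
By contrast removing 5 leaves 1 component; it is not a cut vertex. No other vertex is a cut vertex either.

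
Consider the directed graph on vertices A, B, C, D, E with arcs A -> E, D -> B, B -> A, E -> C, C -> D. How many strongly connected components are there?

1

{A, B, C, D, E} are all mutually reachable — one SCC of size 5.
That gives 1 strongly connected component.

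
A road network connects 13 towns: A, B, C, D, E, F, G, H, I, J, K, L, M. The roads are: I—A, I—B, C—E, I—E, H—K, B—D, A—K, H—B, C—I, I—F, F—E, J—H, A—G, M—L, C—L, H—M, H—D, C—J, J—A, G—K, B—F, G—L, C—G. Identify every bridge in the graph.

none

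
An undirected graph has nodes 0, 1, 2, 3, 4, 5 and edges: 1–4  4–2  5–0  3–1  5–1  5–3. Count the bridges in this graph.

The edges on the cycle 5-3-1-5 are not bridges since each lies on that cycle.
But removing 1–4 disconnects 1 from 4; removing 4–2 disconnects 4 from 2; removing 5–0 disconnects 5 from 0 — these are bridges.
That makes 3 bridges.

3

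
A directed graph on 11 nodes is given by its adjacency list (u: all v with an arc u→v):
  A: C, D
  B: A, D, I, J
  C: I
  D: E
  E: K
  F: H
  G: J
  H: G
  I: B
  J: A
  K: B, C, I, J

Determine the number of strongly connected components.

4

{A, B, C, D, E, I, J, K} are all mutually reachable — one SCC of size 8.
{G} is an SCC by itself.
{F} is an SCC by itself.
{H} is an SCC by itself.
That gives 4 strongly connected components.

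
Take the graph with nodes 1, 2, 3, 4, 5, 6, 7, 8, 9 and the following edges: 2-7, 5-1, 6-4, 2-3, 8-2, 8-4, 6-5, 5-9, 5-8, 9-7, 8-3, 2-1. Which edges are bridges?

The edges on the cycle 5-8-2-1-5 are not bridges since each lies on that cycle.
Every edge lies on some cycle, so there are no bridges.

none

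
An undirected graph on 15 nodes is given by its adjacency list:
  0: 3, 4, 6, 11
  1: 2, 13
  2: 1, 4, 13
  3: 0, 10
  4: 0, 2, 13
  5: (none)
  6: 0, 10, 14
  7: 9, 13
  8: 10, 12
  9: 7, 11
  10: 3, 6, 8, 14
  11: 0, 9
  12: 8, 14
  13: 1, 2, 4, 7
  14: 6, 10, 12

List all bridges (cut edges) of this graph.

none

The edges on the cycle 4-2-1-13-4 are not bridges since each lies on that cycle.
Every edge lies on some cycle, so there are no bridges.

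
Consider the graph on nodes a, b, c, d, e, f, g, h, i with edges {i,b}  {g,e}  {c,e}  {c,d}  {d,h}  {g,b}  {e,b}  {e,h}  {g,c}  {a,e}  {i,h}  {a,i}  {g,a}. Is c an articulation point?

No

Deleting c leaves 2 components (was 2), so c is not a cut vertex.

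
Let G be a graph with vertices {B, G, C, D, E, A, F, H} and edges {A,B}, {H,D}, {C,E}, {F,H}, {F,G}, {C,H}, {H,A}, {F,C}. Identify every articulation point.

A, C, F, H

Removing A increases the component count from 1 to 2, so A is a cut vertex.
Removing C increases the component count from 1 to 2, so C is a cut vertex.
Removing F increases the component count from 1 to 2, so F is a cut vertex.
Likewise H is a cut vertex.
By contrast removing D leaves 1 component; it is not a cut vertex. No other vertex is a cut vertex either.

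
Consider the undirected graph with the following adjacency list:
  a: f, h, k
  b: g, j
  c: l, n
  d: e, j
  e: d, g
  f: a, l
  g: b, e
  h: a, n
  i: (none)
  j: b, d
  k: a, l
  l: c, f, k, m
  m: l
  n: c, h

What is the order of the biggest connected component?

8

i is isolated — a component by itself.
Starting from b we can reach b, d, e, g, j. That is one component of size 5.
Starting from a we can reach a, c, f, h, k, l, m, n. That is one component of size 8.
The largest has 8 vertices.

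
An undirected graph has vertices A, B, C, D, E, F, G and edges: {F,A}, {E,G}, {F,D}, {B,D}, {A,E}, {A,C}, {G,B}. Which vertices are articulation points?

A

Removing A increases the component count from 1 to 2, so A is a cut vertex.
By contrast removing D leaves 1 component; it is not a cut vertex. No other vertex is a cut vertex either.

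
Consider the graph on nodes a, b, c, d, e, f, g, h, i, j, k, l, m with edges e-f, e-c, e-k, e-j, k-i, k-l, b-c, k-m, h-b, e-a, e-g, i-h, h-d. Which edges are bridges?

The edges on the cycle e-k-i-h-b-c-e are not bridges since each lies on that cycle.
But removing d-h disconnects d from h; removing e-f disconnects e from f; removing l-k disconnects l from k; removing a-e disconnects a from e — these are bridges.
In total 7 edges are bridges.

a-e, d-h, e-f, e-g, e-j, k-l, k-m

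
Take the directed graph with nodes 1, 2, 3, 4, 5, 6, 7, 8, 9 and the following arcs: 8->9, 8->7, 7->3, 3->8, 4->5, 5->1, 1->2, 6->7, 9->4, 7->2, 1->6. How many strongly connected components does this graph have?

2

{1, 3, 4, 5, 6, 7, 8, 9} are all mutually reachable — one SCC of size 8.
{2} is an SCC by itself.
That gives 2 strongly connected components.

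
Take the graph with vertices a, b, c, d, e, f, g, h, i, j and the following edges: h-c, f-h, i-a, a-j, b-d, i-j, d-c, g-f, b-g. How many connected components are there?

3

e is isolated — a component by itself.
Starting from a we can reach a, i, j. That is one component of size 3.
Starting from b we can reach b, c, d, f, g, h. That is one component of size 6.
Total: 3 components.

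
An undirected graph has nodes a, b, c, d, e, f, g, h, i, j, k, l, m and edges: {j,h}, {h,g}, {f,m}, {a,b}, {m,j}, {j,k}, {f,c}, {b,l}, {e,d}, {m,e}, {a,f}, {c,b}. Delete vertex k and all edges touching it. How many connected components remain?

With k gone, the remaining components are: {i}; {a, b, c, d, e, f, g, h, j, l, m}.
That is 2 components.

2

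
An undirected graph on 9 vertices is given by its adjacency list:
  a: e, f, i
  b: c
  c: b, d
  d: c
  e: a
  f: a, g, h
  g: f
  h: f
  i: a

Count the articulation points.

3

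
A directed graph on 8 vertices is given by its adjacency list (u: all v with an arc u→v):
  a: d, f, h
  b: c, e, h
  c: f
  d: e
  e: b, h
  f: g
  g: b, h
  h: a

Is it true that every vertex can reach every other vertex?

Yes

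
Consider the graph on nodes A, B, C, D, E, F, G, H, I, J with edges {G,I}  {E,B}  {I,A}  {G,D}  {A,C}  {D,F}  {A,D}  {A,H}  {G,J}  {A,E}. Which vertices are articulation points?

A, D, E, G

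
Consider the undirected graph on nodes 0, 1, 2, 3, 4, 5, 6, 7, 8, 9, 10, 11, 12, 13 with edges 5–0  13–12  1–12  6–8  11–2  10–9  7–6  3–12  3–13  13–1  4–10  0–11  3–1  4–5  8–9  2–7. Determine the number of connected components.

Starting from 1 we can reach 1, 3, 12, 13. That is one component of size 4.
Starting from 0 we can reach 0, 2, 4, 5, 6, 7, 8, 9, 10, 11. That is one component of size 10.
Total: 2 components.

2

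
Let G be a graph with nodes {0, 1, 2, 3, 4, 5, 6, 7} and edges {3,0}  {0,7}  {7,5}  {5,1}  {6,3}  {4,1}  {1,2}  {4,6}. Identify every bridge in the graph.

1-2

The edges on the cycle 4-6-3-0-7-5-1-4 are not bridges since each lies on that cycle.
But removing 1 - 2 disconnects 1 from 2 — this is a bridge.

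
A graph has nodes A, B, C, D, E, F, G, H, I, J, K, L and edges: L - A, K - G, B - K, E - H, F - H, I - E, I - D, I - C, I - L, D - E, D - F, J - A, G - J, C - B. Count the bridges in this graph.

0

The edges on the cycle I-C-B-K-G-J-A-L-I are not bridges since each lies on that cycle.
Every edge lies on some cycle, so there are no bridges.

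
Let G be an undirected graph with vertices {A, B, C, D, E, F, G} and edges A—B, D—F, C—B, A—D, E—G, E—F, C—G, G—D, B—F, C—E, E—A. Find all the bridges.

The edges on the cycle E-A-B-F-E are not bridges since each lies on that cycle.
Every edge lies on some cycle, so there are no bridges.

none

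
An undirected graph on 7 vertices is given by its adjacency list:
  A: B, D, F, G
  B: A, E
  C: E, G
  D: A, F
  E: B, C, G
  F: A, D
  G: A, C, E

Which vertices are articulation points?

A

Removing A increases the component count from 1 to 2, so A is a cut vertex.
By contrast removing D leaves 1 component; it is not a cut vertex. No other vertex is a cut vertex either.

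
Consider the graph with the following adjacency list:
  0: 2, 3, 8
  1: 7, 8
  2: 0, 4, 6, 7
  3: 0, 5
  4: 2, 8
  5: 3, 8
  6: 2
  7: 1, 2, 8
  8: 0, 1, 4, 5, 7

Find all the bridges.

The edges on the cycle 5-8-4-2-0-3-5 are not bridges since each lies on that cycle.
But removing 2-6 disconnects 2 from 6 — this is a bridge.

2-6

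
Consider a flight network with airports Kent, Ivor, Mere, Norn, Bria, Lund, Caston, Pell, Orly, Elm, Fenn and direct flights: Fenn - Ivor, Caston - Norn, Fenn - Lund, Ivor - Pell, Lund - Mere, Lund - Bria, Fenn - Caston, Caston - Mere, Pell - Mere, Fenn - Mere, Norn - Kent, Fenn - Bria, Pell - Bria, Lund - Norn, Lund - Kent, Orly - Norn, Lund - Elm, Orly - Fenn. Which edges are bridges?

Elm-Lund

The edges on the cycle Fenn-Lund-Kent-Norn-Caston-Fenn are not bridges since each lies on that cycle.
But removing Lund - Elm disconnects Lund from Elm — this is a bridge.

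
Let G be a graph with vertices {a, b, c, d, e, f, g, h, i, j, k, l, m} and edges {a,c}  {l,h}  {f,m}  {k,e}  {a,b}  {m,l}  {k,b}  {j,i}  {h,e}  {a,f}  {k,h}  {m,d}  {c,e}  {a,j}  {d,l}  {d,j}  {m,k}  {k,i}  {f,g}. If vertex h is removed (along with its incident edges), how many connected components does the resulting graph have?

1

With h gone, the remaining components are: {a, b, c, d, e, f, g, i, j, k, l, m}.
That is 1 component.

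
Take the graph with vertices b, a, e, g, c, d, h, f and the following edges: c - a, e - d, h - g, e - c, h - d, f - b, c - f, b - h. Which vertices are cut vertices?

c, h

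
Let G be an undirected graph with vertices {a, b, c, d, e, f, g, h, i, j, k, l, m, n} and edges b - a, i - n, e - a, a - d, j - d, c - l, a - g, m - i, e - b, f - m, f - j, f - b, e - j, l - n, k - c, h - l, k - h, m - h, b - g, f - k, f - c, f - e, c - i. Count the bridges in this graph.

The edges on the cycle f-k-c-f are not bridges since each lies on that cycle.
Every edge lies on some cycle, so there are no bridges.

0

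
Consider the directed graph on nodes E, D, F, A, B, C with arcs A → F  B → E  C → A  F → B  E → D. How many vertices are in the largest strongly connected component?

{E} is an SCC by itself.
{B} is an SCC by itself.
{C} is an SCC by itself.
{F} is an SCC by itself.
{A} is an SCC by itself.
(and 1 more singleton SCC)
The largest has 1 vertex.

1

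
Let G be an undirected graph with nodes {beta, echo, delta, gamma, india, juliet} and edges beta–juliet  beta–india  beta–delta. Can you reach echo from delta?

The component containing delta is {beta, delta, india, juliet}, and echo is not in it.

No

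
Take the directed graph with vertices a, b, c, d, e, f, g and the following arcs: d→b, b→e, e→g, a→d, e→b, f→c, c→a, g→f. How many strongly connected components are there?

{a, b, c, d, e, f, g} are all mutually reachable — one SCC of size 7.
That gives 1 strongly connected component.

1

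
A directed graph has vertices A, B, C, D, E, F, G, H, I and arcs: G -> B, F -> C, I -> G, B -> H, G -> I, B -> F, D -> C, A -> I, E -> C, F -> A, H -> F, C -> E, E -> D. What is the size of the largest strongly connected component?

6

{A, B, F, G, H, I} are all mutually reachable — one SCC of size 6.
{C, D, E} are all mutually reachable — one SCC of size 3.
The largest has 6 vertices.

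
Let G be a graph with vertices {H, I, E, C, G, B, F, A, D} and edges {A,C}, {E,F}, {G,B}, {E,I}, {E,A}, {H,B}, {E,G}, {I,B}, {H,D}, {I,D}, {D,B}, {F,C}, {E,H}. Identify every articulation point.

E

Removing E increases the component count from 1 to 2, so E is a cut vertex.
By contrast removing I leaves 1 component; it is not a cut vertex. No other vertex is a cut vertex either.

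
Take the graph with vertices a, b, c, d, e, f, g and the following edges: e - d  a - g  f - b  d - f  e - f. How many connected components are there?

c is isolated — a component by itself.
Starting from a we can reach a, g. That is one component of size 2.
Starting from b we can reach b, d, e, f. That is one component of size 4.
Total: 3 components.

3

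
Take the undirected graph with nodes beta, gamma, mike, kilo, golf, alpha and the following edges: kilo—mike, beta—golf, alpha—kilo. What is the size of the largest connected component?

gamma is isolated — a component by itself.
Starting from beta we can reach beta, golf. That is one component of size 2.
Starting from kilo we can reach kilo, mike, alpha. That is one component of size 3.
The largest has 3 vertices.

3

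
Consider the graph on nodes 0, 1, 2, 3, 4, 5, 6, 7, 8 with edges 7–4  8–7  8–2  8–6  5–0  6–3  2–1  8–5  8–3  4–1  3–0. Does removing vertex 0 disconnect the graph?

No

Deleting 0 leaves 1 component (was 1) (its neighbors 3, 5 remain connected to each other), so 0 is not a cut vertex.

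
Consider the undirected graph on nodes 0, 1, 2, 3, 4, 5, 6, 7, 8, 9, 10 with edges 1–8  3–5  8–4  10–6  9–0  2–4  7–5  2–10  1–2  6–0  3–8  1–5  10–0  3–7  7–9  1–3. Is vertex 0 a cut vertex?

Deleting 0 leaves 1 component (was 1) (its neighbors 6, 9, 10 remain connected to each other), so 0 is not a cut vertex.

No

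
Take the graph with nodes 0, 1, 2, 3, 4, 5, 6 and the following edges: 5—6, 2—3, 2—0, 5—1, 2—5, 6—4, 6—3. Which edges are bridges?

0-2, 1-5, 4-6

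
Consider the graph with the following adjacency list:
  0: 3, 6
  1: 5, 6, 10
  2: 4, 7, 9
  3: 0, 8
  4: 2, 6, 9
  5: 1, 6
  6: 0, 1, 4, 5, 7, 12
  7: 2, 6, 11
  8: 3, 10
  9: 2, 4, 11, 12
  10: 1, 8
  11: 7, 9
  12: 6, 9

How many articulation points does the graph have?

Removing 6 increases the component count from 1 to 2, so 6 is a cut vertex.
By contrast removing 3 leaves 1 component; it is not a cut vertex. No other vertex is a cut vertex either.

1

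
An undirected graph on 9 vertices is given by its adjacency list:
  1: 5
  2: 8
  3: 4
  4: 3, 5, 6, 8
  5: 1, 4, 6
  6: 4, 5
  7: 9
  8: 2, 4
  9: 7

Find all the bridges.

The edges on the cycle 4-5-6-4 are not bridges since each lies on that cycle.
But removing 8-2 disconnects 8 from 2; removing 5-1 disconnects 5 from 1; removing 3-4 disconnects 3 from 4; removing 9-7 disconnects 9 from 7 — these are bridges.
In total 5 edges are bridges.

1-5, 2-8, 3-4, 4-8, 7-9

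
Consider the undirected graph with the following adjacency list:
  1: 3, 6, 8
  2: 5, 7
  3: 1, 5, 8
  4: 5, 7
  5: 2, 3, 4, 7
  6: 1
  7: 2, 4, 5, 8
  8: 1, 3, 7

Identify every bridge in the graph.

The edges on the cycle 5-4-7-2-5 are not bridges since each lies on that cycle.
But removing 1-6 disconnects 1 from 6 — this is a bridge.

1-6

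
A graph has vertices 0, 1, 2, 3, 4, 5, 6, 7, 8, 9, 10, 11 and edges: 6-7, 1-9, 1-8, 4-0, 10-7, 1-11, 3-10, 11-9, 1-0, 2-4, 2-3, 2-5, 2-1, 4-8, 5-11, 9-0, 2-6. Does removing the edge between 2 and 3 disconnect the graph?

No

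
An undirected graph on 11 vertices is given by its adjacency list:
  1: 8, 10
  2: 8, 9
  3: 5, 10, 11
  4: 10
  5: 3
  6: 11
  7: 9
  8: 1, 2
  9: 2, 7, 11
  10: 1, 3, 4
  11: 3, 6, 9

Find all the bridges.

10-4, 11-6, 3-5, 7-9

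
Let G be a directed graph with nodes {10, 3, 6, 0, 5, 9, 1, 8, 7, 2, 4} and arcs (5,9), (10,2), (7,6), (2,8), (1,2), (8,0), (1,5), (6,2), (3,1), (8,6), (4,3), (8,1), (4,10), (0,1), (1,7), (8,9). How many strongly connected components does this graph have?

{0, 1, 2, 6, 7, 8} are all mutually reachable — one SCC of size 6.
{9} is an SCC by itself.
{4} is an SCC by itself.
{10} is an SCC by itself.
{5} is an SCC by itself.
(and 1 more singleton SCC)
That gives 6 strongly connected components.

6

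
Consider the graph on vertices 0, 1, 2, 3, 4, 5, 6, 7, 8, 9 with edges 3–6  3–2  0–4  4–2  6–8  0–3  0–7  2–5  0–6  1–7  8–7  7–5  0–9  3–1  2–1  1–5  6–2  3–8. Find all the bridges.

0-9

The edges on the cycle 0-3-8-6-0 are not bridges since each lies on that cycle.
But removing 9–0 disconnects 9 from 0 — this is a bridge.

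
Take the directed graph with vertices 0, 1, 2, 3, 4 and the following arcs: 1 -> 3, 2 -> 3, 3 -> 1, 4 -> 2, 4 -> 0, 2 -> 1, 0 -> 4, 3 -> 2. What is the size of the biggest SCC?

{1, 2, 3} are all mutually reachable — one SCC of size 3.
{0, 4} are all mutually reachable — one SCC of size 2.
The largest has 3 vertices.

3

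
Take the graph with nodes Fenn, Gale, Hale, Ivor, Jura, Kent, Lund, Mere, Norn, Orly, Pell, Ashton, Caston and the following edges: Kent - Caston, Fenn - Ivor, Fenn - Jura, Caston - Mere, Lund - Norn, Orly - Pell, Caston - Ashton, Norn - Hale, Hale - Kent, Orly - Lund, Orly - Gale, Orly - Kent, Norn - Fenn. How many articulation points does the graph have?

5

Removing Fenn increases the component count from 1 to 3, so Fenn is a cut vertex.
Removing Kent increases the component count from 1 to 2, so Kent is a cut vertex.
Removing Norn increases the component count from 1 to 2, so Norn is a cut vertex.
Likewise Orly, Caston are cut vertices.
By contrast removing Ashton leaves 1 component; it is not a cut vertex. No other vertex is a cut vertex either.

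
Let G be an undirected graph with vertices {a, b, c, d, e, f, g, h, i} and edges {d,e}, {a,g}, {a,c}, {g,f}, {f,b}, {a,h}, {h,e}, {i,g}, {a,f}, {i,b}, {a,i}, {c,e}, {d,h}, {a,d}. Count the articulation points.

Removing a increases the component count from 1 to 2, so a is a cut vertex.
By contrast removing d leaves 1 component; it is not a cut vertex. No other vertex is a cut vertex either.

1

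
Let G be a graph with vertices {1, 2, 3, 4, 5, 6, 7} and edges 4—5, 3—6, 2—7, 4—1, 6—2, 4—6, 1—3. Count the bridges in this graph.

The edges on the cycle 4-1-3-6-4 are not bridges since each lies on that cycle.
But removing 6—2 disconnects 6 from 2; removing 4—5 disconnects 4 from 5; removing 2—7 disconnects 2 from 7 — these are bridges.
That makes 3 bridges.

3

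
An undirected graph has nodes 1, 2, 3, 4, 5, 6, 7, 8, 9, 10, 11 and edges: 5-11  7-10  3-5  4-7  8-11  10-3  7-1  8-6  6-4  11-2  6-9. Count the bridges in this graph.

The edges on the cycle 8-6-4-7-10-3-5-11-8 are not bridges since each lies on that cycle.
But removing 9-6 disconnects 9 from 6; removing 1-7 disconnects 1 from 7; removing 2-11 disconnects 2 from 11 — these are bridges.
That makes 3 bridges.

3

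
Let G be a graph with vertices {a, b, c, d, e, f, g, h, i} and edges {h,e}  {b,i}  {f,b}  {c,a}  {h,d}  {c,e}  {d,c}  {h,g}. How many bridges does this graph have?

4

The edges on the cycle h-d-c-e-h are not bridges since each lies on that cycle.
But removing c—a disconnects c from a; removing f—b disconnects f from b; removing g—h disconnects g from h; removing i—b disconnects i from b — these are bridges.
That makes 4 bridges.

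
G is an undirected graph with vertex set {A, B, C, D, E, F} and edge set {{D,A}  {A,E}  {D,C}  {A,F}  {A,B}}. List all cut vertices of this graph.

Removing A increases the component count from 1 to 4, so A is a cut vertex.
Removing D increases the component count from 1 to 2, so D is a cut vertex.
By contrast removing F leaves 1 component; it is not a cut vertex. No other vertex is a cut vertex either.

A, D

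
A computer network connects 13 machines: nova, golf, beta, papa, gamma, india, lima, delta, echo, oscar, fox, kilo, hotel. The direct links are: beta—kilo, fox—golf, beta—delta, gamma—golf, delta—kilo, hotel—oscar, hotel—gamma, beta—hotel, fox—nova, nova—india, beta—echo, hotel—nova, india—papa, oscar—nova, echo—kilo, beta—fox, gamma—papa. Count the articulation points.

1

Removing beta increases the component count from 2 to 3, so beta is a cut vertex.
By contrast removing kilo leaves 2 components; it is not a cut vertex. No other vertex is a cut vertex either.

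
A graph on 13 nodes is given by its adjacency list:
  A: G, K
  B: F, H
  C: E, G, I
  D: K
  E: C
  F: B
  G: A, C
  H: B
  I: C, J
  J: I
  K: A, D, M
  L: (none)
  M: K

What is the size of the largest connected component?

9

L is isolated — a component by itself.
Starting from B we can reach B, F, H. That is one component of size 3.
Starting from A we can reach A, C, D, E, G, I, J, K, M. That is one component of size 9.
The largest has 9 vertices.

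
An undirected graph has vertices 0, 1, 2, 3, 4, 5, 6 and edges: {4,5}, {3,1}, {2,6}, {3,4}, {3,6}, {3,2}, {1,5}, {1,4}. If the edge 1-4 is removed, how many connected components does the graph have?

1 and 4 are still connected via 1-3-4, so the component count stays at 2.

2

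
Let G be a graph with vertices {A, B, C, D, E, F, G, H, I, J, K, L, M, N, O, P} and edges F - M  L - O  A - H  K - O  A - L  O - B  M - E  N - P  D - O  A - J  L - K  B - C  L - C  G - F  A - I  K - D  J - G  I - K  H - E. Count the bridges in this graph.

The edges on the cycle A-J-G-F-M-E-H-A are not bridges since each lies on that cycle.
But removing N - P disconnects N from P — this is a bridge.

1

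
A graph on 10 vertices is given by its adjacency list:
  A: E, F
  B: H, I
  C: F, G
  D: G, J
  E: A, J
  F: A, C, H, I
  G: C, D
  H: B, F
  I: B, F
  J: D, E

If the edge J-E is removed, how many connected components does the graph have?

1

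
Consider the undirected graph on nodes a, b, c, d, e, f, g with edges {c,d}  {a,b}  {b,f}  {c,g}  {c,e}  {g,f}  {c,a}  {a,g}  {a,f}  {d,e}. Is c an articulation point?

Yes

Deleting c raises the number of components from 1 to 2, so c is a cut vertex.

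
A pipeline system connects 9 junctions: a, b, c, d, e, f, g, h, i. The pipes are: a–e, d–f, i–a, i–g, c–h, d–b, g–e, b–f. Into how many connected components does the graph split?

3

Starting from c we can reach c, h. That is one component of size 2.
Starting from b we can reach b, d, f. That is one component of size 3.
Starting from a we can reach a, e, g, i. That is one component of size 4.
Total: 3 components.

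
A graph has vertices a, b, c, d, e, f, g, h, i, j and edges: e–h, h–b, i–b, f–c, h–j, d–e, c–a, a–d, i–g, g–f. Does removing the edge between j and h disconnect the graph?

Removing j–h leaves no path between j and h: the component count goes from 1 to 2. So it is a bridge.

Yes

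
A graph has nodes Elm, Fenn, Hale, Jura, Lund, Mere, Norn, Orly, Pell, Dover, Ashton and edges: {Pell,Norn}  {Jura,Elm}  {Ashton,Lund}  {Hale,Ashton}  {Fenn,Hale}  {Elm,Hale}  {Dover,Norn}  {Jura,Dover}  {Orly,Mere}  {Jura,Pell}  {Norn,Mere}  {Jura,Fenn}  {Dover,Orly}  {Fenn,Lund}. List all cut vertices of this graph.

Removing Jura increases the component count from 1 to 2, so Jura is a cut vertex.
By contrast removing Pell leaves 1 component; it is not a cut vertex. No other vertex is a cut vertex either.

Jura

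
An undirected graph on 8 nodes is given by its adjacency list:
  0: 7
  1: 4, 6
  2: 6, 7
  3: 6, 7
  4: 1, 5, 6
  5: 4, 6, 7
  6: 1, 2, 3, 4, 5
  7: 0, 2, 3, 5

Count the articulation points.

1

Removing 7 increases the component count from 1 to 2, so 7 is a cut vertex.
By contrast removing 5 leaves 1 component; it is not a cut vertex. No other vertex is a cut vertex either.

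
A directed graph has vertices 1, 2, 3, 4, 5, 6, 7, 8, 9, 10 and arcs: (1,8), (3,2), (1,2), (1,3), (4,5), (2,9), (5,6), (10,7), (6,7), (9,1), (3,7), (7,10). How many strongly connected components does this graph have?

6

{1, 2, 3, 9} are all mutually reachable — one SCC of size 4.
{7, 10} are all mutually reachable — one SCC of size 2.
{8} is an SCC by itself.
{5} is an SCC by itself.
{6} is an SCC by itself.
(and 1 more singleton SCC)
That gives 6 strongly connected components.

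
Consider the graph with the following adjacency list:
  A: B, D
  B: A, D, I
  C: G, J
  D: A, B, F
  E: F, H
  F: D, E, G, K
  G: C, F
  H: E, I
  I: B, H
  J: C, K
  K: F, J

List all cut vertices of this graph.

F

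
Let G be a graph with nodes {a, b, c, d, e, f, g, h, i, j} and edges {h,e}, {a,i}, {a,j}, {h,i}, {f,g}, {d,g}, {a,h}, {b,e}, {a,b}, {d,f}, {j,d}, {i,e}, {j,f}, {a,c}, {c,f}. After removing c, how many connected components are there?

1

With c gone, the remaining components are: {a, b, d, e, f, g, h, i, j}.
That is 1 component.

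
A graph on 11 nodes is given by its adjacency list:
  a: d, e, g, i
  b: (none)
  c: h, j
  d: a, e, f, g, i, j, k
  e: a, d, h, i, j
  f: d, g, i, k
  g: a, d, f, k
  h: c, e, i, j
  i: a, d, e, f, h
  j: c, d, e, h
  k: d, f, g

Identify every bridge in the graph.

none

The edges on the cycle i-a-g-f-d-j-c-h-e-i are not bridges since each lies on that cycle.
Every edge lies on some cycle, so there are no bridges.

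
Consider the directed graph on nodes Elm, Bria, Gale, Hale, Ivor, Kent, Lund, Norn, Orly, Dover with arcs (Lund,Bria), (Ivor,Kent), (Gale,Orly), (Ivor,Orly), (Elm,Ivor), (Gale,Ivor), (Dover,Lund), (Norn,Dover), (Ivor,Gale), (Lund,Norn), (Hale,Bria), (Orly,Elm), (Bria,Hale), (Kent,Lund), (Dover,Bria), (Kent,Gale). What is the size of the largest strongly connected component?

5

{Elm, Gale, Ivor, Kent, Orly} are all mutually reachable — one SCC of size 5.
{Lund, Norn, Dover} are all mutually reachable — one SCC of size 3.
{Bria, Hale} are all mutually reachable — one SCC of size 2.
The largest has 5 vertices.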